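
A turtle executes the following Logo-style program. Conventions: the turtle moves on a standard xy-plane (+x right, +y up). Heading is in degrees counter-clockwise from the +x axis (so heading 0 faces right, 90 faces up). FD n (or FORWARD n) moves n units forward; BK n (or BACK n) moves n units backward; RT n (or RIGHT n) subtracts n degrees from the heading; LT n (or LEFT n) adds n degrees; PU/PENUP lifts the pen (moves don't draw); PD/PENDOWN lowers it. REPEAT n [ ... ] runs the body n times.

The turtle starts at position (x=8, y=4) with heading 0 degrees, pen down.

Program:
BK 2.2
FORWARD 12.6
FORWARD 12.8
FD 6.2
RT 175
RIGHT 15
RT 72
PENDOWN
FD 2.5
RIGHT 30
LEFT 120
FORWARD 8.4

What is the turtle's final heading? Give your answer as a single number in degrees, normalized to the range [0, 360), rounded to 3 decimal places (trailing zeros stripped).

Executing turtle program step by step:
Start: pos=(8,4), heading=0, pen down
BK 2.2: (8,4) -> (5.8,4) [heading=0, draw]
FD 12.6: (5.8,4) -> (18.4,4) [heading=0, draw]
FD 12.8: (18.4,4) -> (31.2,4) [heading=0, draw]
FD 6.2: (31.2,4) -> (37.4,4) [heading=0, draw]
RT 175: heading 0 -> 185
RT 15: heading 185 -> 170
RT 72: heading 170 -> 98
PD: pen down
FD 2.5: (37.4,4) -> (37.052,6.476) [heading=98, draw]
RT 30: heading 98 -> 68
LT 120: heading 68 -> 188
FD 8.4: (37.052,6.476) -> (28.734,5.307) [heading=188, draw]
Final: pos=(28.734,5.307), heading=188, 6 segment(s) drawn

Answer: 188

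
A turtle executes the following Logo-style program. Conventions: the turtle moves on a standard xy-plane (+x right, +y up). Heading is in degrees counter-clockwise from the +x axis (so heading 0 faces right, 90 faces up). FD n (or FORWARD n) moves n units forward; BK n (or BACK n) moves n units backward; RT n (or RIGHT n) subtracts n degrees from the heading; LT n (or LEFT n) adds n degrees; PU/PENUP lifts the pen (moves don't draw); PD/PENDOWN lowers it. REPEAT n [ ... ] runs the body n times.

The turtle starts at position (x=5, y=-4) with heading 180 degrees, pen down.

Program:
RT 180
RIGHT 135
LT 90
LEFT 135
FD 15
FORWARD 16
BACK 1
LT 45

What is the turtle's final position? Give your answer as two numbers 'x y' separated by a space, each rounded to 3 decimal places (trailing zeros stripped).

Executing turtle program step by step:
Start: pos=(5,-4), heading=180, pen down
RT 180: heading 180 -> 0
RT 135: heading 0 -> 225
LT 90: heading 225 -> 315
LT 135: heading 315 -> 90
FD 15: (5,-4) -> (5,11) [heading=90, draw]
FD 16: (5,11) -> (5,27) [heading=90, draw]
BK 1: (5,27) -> (5,26) [heading=90, draw]
LT 45: heading 90 -> 135
Final: pos=(5,26), heading=135, 3 segment(s) drawn

Answer: 5 26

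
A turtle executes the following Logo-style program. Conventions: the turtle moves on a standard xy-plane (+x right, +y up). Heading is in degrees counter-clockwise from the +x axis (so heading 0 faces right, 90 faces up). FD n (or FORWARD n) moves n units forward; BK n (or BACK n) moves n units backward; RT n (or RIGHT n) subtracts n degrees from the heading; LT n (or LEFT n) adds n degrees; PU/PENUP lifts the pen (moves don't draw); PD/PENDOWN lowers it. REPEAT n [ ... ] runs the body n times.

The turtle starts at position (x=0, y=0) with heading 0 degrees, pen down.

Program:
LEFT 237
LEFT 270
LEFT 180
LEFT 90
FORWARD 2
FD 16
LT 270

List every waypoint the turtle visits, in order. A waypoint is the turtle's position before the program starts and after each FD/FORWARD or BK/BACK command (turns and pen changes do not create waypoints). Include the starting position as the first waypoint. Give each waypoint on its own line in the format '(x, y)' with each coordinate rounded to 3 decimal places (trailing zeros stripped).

Executing turtle program step by step:
Start: pos=(0,0), heading=0, pen down
LT 237: heading 0 -> 237
LT 270: heading 237 -> 147
LT 180: heading 147 -> 327
LT 90: heading 327 -> 57
FD 2: (0,0) -> (1.089,1.677) [heading=57, draw]
FD 16: (1.089,1.677) -> (9.804,15.096) [heading=57, draw]
LT 270: heading 57 -> 327
Final: pos=(9.804,15.096), heading=327, 2 segment(s) drawn
Waypoints (3 total):
(0, 0)
(1.089, 1.677)
(9.804, 15.096)

Answer: (0, 0)
(1.089, 1.677)
(9.804, 15.096)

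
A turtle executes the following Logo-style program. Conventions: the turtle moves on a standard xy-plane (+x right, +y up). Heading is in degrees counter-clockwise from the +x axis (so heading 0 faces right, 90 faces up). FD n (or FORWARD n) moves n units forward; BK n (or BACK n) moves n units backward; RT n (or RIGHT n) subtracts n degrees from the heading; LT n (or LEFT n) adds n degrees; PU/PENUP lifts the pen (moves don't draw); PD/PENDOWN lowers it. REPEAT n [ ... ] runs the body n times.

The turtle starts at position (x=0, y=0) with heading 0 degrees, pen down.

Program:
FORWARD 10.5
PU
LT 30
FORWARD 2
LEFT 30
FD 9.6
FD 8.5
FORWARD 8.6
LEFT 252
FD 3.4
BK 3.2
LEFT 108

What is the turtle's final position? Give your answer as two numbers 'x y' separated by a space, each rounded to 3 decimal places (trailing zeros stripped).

Answer: 25.716 23.974

Derivation:
Executing turtle program step by step:
Start: pos=(0,0), heading=0, pen down
FD 10.5: (0,0) -> (10.5,0) [heading=0, draw]
PU: pen up
LT 30: heading 0 -> 30
FD 2: (10.5,0) -> (12.232,1) [heading=30, move]
LT 30: heading 30 -> 60
FD 9.6: (12.232,1) -> (17.032,9.314) [heading=60, move]
FD 8.5: (17.032,9.314) -> (21.282,16.675) [heading=60, move]
FD 8.6: (21.282,16.675) -> (25.582,24.123) [heading=60, move]
LT 252: heading 60 -> 312
FD 3.4: (25.582,24.123) -> (27.857,21.596) [heading=312, move]
BK 3.2: (27.857,21.596) -> (25.716,23.974) [heading=312, move]
LT 108: heading 312 -> 60
Final: pos=(25.716,23.974), heading=60, 1 segment(s) drawn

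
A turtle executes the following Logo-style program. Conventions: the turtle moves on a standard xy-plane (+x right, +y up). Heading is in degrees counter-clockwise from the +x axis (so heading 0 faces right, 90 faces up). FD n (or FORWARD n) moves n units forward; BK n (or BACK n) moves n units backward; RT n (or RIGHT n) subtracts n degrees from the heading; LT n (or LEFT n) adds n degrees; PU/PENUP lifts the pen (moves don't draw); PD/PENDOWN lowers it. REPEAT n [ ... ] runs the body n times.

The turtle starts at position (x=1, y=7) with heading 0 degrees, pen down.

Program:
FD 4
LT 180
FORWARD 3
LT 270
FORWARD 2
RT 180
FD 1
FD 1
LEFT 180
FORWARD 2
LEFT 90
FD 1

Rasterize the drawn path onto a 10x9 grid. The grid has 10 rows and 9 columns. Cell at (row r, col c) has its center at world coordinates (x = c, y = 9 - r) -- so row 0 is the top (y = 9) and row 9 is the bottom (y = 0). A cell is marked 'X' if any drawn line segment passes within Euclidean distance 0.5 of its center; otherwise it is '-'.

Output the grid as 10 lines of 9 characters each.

Answer: -XX------
--X------
-XXXXX---
---------
---------
---------
---------
---------
---------
---------

Derivation:
Segment 0: (1,7) -> (5,7)
Segment 1: (5,7) -> (2,7)
Segment 2: (2,7) -> (2,9)
Segment 3: (2,9) -> (2,8)
Segment 4: (2,8) -> (2,7)
Segment 5: (2,7) -> (2,9)
Segment 6: (2,9) -> (1,9)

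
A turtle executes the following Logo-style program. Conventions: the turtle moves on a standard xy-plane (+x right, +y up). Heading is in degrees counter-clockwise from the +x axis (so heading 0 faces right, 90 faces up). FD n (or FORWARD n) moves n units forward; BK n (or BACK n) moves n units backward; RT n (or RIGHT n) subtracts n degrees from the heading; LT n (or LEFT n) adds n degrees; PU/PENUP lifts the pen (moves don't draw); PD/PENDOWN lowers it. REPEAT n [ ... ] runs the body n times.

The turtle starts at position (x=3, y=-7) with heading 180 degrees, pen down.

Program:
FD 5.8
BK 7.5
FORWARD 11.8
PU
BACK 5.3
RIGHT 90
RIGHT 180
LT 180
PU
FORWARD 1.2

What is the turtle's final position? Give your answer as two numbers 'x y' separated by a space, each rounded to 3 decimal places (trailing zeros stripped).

Executing turtle program step by step:
Start: pos=(3,-7), heading=180, pen down
FD 5.8: (3,-7) -> (-2.8,-7) [heading=180, draw]
BK 7.5: (-2.8,-7) -> (4.7,-7) [heading=180, draw]
FD 11.8: (4.7,-7) -> (-7.1,-7) [heading=180, draw]
PU: pen up
BK 5.3: (-7.1,-7) -> (-1.8,-7) [heading=180, move]
RT 90: heading 180 -> 90
RT 180: heading 90 -> 270
LT 180: heading 270 -> 90
PU: pen up
FD 1.2: (-1.8,-7) -> (-1.8,-5.8) [heading=90, move]
Final: pos=(-1.8,-5.8), heading=90, 3 segment(s) drawn

Answer: -1.8 -5.8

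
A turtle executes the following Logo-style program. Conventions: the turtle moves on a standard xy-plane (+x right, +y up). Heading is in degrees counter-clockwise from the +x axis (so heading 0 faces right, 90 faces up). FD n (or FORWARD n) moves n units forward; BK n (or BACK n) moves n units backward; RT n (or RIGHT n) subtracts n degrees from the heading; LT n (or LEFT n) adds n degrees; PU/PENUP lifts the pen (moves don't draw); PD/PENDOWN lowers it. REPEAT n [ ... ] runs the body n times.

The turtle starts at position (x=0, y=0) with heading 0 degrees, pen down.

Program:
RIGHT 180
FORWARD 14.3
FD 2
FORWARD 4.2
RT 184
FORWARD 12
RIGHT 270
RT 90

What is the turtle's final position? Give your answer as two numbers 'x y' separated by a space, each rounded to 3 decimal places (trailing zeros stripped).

Executing turtle program step by step:
Start: pos=(0,0), heading=0, pen down
RT 180: heading 0 -> 180
FD 14.3: (0,0) -> (-14.3,0) [heading=180, draw]
FD 2: (-14.3,0) -> (-16.3,0) [heading=180, draw]
FD 4.2: (-16.3,0) -> (-20.5,0) [heading=180, draw]
RT 184: heading 180 -> 356
FD 12: (-20.5,0) -> (-8.529,-0.837) [heading=356, draw]
RT 270: heading 356 -> 86
RT 90: heading 86 -> 356
Final: pos=(-8.529,-0.837), heading=356, 4 segment(s) drawn

Answer: -8.529 -0.837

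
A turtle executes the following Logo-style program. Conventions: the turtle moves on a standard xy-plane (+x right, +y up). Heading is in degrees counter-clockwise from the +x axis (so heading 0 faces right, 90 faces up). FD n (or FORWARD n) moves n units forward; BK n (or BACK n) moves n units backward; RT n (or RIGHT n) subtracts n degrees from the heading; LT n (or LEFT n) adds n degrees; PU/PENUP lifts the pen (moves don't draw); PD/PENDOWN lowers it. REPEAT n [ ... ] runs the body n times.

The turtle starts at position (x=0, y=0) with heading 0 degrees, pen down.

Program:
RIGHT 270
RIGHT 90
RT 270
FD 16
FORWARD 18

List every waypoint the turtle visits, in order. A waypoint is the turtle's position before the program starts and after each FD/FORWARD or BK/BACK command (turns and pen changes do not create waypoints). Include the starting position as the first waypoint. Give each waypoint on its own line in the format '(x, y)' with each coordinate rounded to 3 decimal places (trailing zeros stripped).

Executing turtle program step by step:
Start: pos=(0,0), heading=0, pen down
RT 270: heading 0 -> 90
RT 90: heading 90 -> 0
RT 270: heading 0 -> 90
FD 16: (0,0) -> (0,16) [heading=90, draw]
FD 18: (0,16) -> (0,34) [heading=90, draw]
Final: pos=(0,34), heading=90, 2 segment(s) drawn
Waypoints (3 total):
(0, 0)
(0, 16)
(0, 34)

Answer: (0, 0)
(0, 16)
(0, 34)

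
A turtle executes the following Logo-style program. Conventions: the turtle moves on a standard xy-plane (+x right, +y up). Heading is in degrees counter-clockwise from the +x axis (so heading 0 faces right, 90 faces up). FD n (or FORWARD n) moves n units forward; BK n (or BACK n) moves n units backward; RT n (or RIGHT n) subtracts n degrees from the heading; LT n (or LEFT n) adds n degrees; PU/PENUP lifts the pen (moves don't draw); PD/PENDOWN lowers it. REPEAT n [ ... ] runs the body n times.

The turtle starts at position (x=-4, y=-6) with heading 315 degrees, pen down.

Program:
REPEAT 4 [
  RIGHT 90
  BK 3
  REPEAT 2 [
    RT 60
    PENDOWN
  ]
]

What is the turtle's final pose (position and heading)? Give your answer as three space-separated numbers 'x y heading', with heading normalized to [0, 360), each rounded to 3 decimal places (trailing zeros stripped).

Executing turtle program step by step:
Start: pos=(-4,-6), heading=315, pen down
REPEAT 4 [
  -- iteration 1/4 --
  RT 90: heading 315 -> 225
  BK 3: (-4,-6) -> (-1.879,-3.879) [heading=225, draw]
  REPEAT 2 [
    -- iteration 1/2 --
    RT 60: heading 225 -> 165
    PD: pen down
    -- iteration 2/2 --
    RT 60: heading 165 -> 105
    PD: pen down
  ]
  -- iteration 2/4 --
  RT 90: heading 105 -> 15
  BK 3: (-1.879,-3.879) -> (-4.776,-4.655) [heading=15, draw]
  REPEAT 2 [
    -- iteration 1/2 --
    RT 60: heading 15 -> 315
    PD: pen down
    -- iteration 2/2 --
    RT 60: heading 315 -> 255
    PD: pen down
  ]
  -- iteration 3/4 --
  RT 90: heading 255 -> 165
  BK 3: (-4.776,-4.655) -> (-1.879,-5.432) [heading=165, draw]
  REPEAT 2 [
    -- iteration 1/2 --
    RT 60: heading 165 -> 105
    PD: pen down
    -- iteration 2/2 --
    RT 60: heading 105 -> 45
    PD: pen down
  ]
  -- iteration 4/4 --
  RT 90: heading 45 -> 315
  BK 3: (-1.879,-5.432) -> (-4,-3.31) [heading=315, draw]
  REPEAT 2 [
    -- iteration 1/2 --
    RT 60: heading 315 -> 255
    PD: pen down
    -- iteration 2/2 --
    RT 60: heading 255 -> 195
    PD: pen down
  ]
]
Final: pos=(-4,-3.31), heading=195, 4 segment(s) drawn

Answer: -4 -3.31 195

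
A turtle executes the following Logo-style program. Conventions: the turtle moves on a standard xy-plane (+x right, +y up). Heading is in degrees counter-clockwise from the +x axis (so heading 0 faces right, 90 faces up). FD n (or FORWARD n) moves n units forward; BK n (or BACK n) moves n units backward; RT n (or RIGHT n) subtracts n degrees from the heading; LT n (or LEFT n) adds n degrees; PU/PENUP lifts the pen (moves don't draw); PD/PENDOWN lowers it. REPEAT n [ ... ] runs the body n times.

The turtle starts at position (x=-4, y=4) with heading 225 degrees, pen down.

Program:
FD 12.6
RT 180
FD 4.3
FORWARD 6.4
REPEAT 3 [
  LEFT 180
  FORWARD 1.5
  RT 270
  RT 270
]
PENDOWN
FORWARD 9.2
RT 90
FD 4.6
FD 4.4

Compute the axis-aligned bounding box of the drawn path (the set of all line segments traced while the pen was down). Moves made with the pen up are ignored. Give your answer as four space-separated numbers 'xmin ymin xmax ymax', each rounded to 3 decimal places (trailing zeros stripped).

Answer: -12.91 -4.91 4.344 5.98

Derivation:
Executing turtle program step by step:
Start: pos=(-4,4), heading=225, pen down
FD 12.6: (-4,4) -> (-12.91,-4.91) [heading=225, draw]
RT 180: heading 225 -> 45
FD 4.3: (-12.91,-4.91) -> (-9.869,-1.869) [heading=45, draw]
FD 6.4: (-9.869,-1.869) -> (-5.344,2.656) [heading=45, draw]
REPEAT 3 [
  -- iteration 1/3 --
  LT 180: heading 45 -> 225
  FD 1.5: (-5.344,2.656) -> (-6.404,1.596) [heading=225, draw]
  RT 270: heading 225 -> 315
  RT 270: heading 315 -> 45
  -- iteration 2/3 --
  LT 180: heading 45 -> 225
  FD 1.5: (-6.404,1.596) -> (-7.465,0.535) [heading=225, draw]
  RT 270: heading 225 -> 315
  RT 270: heading 315 -> 45
  -- iteration 3/3 --
  LT 180: heading 45 -> 225
  FD 1.5: (-7.465,0.535) -> (-8.525,-0.525) [heading=225, draw]
  RT 270: heading 225 -> 315
  RT 270: heading 315 -> 45
]
PD: pen down
FD 9.2: (-8.525,-0.525) -> (-2.02,5.98) [heading=45, draw]
RT 90: heading 45 -> 315
FD 4.6: (-2.02,5.98) -> (1.233,2.727) [heading=315, draw]
FD 4.4: (1.233,2.727) -> (4.344,-0.384) [heading=315, draw]
Final: pos=(4.344,-0.384), heading=315, 9 segment(s) drawn

Segment endpoints: x in {-12.91, -9.869, -8.525, -7.465, -6.404, -5.344, -4, -2.02, 1.233, 4.344}, y in {-4.91, -1.869, -0.525, -0.384, 0.535, 1.596, 2.656, 2.727, 4, 5.98}
xmin=-12.91, ymin=-4.91, xmax=4.344, ymax=5.98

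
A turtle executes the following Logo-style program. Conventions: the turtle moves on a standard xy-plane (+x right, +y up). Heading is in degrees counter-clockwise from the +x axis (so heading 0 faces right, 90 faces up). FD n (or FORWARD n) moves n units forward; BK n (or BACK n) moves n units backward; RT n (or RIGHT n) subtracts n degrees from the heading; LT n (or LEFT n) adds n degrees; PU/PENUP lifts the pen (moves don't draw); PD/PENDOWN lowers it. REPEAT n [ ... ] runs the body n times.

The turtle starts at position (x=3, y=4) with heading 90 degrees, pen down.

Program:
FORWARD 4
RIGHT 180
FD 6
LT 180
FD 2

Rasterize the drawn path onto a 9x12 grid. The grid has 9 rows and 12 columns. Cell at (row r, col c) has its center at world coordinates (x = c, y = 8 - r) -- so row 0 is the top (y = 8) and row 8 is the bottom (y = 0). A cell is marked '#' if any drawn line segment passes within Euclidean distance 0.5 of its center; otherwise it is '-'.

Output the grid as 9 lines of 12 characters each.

Answer: ---#--------
---#--------
---#--------
---#--------
---#--------
---#--------
---#--------
------------
------------

Derivation:
Segment 0: (3,4) -> (3,8)
Segment 1: (3,8) -> (3,2)
Segment 2: (3,2) -> (3,4)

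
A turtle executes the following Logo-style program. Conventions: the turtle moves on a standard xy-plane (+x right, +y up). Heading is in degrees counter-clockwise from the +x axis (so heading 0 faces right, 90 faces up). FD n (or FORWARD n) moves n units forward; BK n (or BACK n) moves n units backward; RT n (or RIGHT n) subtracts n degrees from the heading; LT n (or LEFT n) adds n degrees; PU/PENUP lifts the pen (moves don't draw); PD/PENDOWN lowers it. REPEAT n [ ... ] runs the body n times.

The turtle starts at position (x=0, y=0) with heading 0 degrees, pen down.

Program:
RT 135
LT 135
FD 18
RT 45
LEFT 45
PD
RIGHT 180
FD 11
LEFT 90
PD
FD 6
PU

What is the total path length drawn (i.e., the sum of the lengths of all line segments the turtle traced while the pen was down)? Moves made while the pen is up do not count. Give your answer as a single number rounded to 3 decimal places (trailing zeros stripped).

Executing turtle program step by step:
Start: pos=(0,0), heading=0, pen down
RT 135: heading 0 -> 225
LT 135: heading 225 -> 0
FD 18: (0,0) -> (18,0) [heading=0, draw]
RT 45: heading 0 -> 315
LT 45: heading 315 -> 0
PD: pen down
RT 180: heading 0 -> 180
FD 11: (18,0) -> (7,0) [heading=180, draw]
LT 90: heading 180 -> 270
PD: pen down
FD 6: (7,0) -> (7,-6) [heading=270, draw]
PU: pen up
Final: pos=(7,-6), heading=270, 3 segment(s) drawn

Segment lengths:
  seg 1: (0,0) -> (18,0), length = 18
  seg 2: (18,0) -> (7,0), length = 11
  seg 3: (7,0) -> (7,-6), length = 6
Total = 35

Answer: 35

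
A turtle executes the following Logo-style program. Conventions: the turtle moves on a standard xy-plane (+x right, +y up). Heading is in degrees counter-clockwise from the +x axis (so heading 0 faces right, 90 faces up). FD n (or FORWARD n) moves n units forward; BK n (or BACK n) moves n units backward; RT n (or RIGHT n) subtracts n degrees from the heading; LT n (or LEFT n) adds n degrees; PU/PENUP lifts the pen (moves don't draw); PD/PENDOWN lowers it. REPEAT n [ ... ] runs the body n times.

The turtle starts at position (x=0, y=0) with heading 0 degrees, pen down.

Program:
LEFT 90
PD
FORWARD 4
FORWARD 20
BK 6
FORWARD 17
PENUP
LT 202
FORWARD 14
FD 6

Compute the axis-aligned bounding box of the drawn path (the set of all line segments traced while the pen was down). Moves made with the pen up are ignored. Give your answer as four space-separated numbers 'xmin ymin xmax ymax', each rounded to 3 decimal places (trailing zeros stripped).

Executing turtle program step by step:
Start: pos=(0,0), heading=0, pen down
LT 90: heading 0 -> 90
PD: pen down
FD 4: (0,0) -> (0,4) [heading=90, draw]
FD 20: (0,4) -> (0,24) [heading=90, draw]
BK 6: (0,24) -> (0,18) [heading=90, draw]
FD 17: (0,18) -> (0,35) [heading=90, draw]
PU: pen up
LT 202: heading 90 -> 292
FD 14: (0,35) -> (5.244,22.019) [heading=292, move]
FD 6: (5.244,22.019) -> (7.492,16.456) [heading=292, move]
Final: pos=(7.492,16.456), heading=292, 4 segment(s) drawn

Segment endpoints: x in {0, 0, 0, 0, 0}, y in {0, 4, 18, 24, 35}
xmin=0, ymin=0, xmax=0, ymax=35

Answer: 0 0 0 35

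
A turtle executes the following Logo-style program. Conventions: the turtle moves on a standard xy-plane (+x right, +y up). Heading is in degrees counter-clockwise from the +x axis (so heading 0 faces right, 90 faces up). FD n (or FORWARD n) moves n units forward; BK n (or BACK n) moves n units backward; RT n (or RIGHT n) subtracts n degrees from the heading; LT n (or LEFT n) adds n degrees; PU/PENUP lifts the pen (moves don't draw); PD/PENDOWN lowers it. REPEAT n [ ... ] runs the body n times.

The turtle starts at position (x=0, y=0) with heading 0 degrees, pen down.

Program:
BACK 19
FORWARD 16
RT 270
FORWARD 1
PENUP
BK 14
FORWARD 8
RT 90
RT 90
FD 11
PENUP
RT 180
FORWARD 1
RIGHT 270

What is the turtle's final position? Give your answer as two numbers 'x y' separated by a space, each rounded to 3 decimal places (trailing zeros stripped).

Answer: -3 -15

Derivation:
Executing turtle program step by step:
Start: pos=(0,0), heading=0, pen down
BK 19: (0,0) -> (-19,0) [heading=0, draw]
FD 16: (-19,0) -> (-3,0) [heading=0, draw]
RT 270: heading 0 -> 90
FD 1: (-3,0) -> (-3,1) [heading=90, draw]
PU: pen up
BK 14: (-3,1) -> (-3,-13) [heading=90, move]
FD 8: (-3,-13) -> (-3,-5) [heading=90, move]
RT 90: heading 90 -> 0
RT 90: heading 0 -> 270
FD 11: (-3,-5) -> (-3,-16) [heading=270, move]
PU: pen up
RT 180: heading 270 -> 90
FD 1: (-3,-16) -> (-3,-15) [heading=90, move]
RT 270: heading 90 -> 180
Final: pos=(-3,-15), heading=180, 3 segment(s) drawn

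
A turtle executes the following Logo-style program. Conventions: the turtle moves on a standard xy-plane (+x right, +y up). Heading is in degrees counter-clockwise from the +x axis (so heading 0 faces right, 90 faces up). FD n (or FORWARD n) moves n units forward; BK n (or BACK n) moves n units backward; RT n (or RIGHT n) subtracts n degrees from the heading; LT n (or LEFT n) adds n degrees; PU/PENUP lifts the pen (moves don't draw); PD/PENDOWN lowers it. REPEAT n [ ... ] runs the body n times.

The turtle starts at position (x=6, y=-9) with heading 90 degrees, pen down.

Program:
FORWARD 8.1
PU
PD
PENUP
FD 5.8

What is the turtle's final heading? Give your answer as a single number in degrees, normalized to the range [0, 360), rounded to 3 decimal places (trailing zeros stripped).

Executing turtle program step by step:
Start: pos=(6,-9), heading=90, pen down
FD 8.1: (6,-9) -> (6,-0.9) [heading=90, draw]
PU: pen up
PD: pen down
PU: pen up
FD 5.8: (6,-0.9) -> (6,4.9) [heading=90, move]
Final: pos=(6,4.9), heading=90, 1 segment(s) drawn

Answer: 90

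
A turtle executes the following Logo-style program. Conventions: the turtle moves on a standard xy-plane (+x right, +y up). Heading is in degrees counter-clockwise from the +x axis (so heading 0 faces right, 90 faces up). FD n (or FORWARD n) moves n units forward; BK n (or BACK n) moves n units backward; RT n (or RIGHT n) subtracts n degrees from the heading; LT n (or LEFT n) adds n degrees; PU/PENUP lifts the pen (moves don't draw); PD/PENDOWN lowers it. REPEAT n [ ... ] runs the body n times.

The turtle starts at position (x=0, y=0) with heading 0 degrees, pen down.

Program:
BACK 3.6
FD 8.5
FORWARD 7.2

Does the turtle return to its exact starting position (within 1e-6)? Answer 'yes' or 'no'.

Answer: no

Derivation:
Executing turtle program step by step:
Start: pos=(0,0), heading=0, pen down
BK 3.6: (0,0) -> (-3.6,0) [heading=0, draw]
FD 8.5: (-3.6,0) -> (4.9,0) [heading=0, draw]
FD 7.2: (4.9,0) -> (12.1,0) [heading=0, draw]
Final: pos=(12.1,0), heading=0, 3 segment(s) drawn

Start position: (0, 0)
Final position: (12.1, 0)
Distance = 12.1; >= 1e-6 -> NOT closed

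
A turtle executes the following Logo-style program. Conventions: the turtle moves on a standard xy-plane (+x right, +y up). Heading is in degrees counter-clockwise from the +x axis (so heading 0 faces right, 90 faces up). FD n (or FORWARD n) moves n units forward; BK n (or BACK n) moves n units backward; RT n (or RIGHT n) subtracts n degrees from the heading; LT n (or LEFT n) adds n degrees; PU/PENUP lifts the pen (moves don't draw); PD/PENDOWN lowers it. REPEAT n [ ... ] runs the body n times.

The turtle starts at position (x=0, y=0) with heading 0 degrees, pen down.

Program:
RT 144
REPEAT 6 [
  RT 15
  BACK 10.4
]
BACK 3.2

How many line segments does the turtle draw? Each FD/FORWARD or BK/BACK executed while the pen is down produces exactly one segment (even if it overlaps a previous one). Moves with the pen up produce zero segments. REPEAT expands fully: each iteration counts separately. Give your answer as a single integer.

Answer: 7

Derivation:
Executing turtle program step by step:
Start: pos=(0,0), heading=0, pen down
RT 144: heading 0 -> 216
REPEAT 6 [
  -- iteration 1/6 --
  RT 15: heading 216 -> 201
  BK 10.4: (0,0) -> (9.709,3.727) [heading=201, draw]
  -- iteration 2/6 --
  RT 15: heading 201 -> 186
  BK 10.4: (9.709,3.727) -> (20.052,4.814) [heading=186, draw]
  -- iteration 3/6 --
  RT 15: heading 186 -> 171
  BK 10.4: (20.052,4.814) -> (30.324,3.187) [heading=171, draw]
  -- iteration 4/6 --
  RT 15: heading 171 -> 156
  BK 10.4: (30.324,3.187) -> (39.825,-1.043) [heading=156, draw]
  -- iteration 5/6 --
  RT 15: heading 156 -> 141
  BK 10.4: (39.825,-1.043) -> (47.907,-7.588) [heading=141, draw]
  -- iteration 6/6 --
  RT 15: heading 141 -> 126
  BK 10.4: (47.907,-7.588) -> (54.02,-16.002) [heading=126, draw]
]
BK 3.2: (54.02,-16.002) -> (55.901,-18.59) [heading=126, draw]
Final: pos=(55.901,-18.59), heading=126, 7 segment(s) drawn
Segments drawn: 7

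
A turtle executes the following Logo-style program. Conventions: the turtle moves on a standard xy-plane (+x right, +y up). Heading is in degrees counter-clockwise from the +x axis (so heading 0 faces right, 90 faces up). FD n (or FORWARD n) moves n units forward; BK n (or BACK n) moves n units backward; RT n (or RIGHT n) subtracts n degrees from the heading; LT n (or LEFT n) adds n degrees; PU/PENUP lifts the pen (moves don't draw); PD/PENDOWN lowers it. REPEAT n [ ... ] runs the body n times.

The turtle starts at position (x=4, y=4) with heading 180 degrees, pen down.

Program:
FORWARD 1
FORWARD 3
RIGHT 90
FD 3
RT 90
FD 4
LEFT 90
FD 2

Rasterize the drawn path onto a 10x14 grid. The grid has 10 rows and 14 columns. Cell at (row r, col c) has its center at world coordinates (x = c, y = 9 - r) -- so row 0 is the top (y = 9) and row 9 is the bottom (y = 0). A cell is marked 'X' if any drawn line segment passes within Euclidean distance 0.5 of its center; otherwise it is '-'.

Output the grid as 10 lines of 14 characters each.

Segment 0: (4,4) -> (3,4)
Segment 1: (3,4) -> (0,4)
Segment 2: (0,4) -> (0,7)
Segment 3: (0,7) -> (4,7)
Segment 4: (4,7) -> (4,9)

Answer: ----X---------
----X---------
XXXXX---------
X-------------
X-------------
XXXXX---------
--------------
--------------
--------------
--------------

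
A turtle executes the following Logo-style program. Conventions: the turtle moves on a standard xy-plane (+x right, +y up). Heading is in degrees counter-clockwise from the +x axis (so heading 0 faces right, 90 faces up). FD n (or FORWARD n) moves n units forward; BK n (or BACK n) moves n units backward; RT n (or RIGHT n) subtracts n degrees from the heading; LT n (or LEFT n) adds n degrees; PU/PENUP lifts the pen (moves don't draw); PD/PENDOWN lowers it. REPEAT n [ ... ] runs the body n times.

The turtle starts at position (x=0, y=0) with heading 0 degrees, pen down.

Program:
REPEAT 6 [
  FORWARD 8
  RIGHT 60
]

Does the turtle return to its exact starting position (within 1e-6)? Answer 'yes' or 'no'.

Answer: yes

Derivation:
Executing turtle program step by step:
Start: pos=(0,0), heading=0, pen down
REPEAT 6 [
  -- iteration 1/6 --
  FD 8: (0,0) -> (8,0) [heading=0, draw]
  RT 60: heading 0 -> 300
  -- iteration 2/6 --
  FD 8: (8,0) -> (12,-6.928) [heading=300, draw]
  RT 60: heading 300 -> 240
  -- iteration 3/6 --
  FD 8: (12,-6.928) -> (8,-13.856) [heading=240, draw]
  RT 60: heading 240 -> 180
  -- iteration 4/6 --
  FD 8: (8,-13.856) -> (0,-13.856) [heading=180, draw]
  RT 60: heading 180 -> 120
  -- iteration 5/6 --
  FD 8: (0,-13.856) -> (-4,-6.928) [heading=120, draw]
  RT 60: heading 120 -> 60
  -- iteration 6/6 --
  FD 8: (-4,-6.928) -> (0,0) [heading=60, draw]
  RT 60: heading 60 -> 0
]
Final: pos=(0,0), heading=0, 6 segment(s) drawn

Start position: (0, 0)
Final position: (0, 0)
Distance = 0; < 1e-6 -> CLOSED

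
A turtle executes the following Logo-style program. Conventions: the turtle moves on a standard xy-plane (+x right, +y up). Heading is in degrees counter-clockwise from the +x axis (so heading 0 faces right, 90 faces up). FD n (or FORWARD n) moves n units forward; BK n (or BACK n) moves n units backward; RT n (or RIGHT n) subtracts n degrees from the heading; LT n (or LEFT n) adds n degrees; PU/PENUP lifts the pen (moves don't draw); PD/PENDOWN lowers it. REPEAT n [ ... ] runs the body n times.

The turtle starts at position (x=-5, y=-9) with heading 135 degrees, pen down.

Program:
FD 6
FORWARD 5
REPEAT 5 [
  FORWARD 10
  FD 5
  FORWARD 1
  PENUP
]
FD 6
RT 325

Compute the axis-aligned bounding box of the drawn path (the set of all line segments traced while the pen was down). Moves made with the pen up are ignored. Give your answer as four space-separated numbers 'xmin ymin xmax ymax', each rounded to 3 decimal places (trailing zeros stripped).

Answer: -24.092 -9 -5 10.092

Derivation:
Executing turtle program step by step:
Start: pos=(-5,-9), heading=135, pen down
FD 6: (-5,-9) -> (-9.243,-4.757) [heading=135, draw]
FD 5: (-9.243,-4.757) -> (-12.778,-1.222) [heading=135, draw]
REPEAT 5 [
  -- iteration 1/5 --
  FD 10: (-12.778,-1.222) -> (-19.849,5.849) [heading=135, draw]
  FD 5: (-19.849,5.849) -> (-23.385,9.385) [heading=135, draw]
  FD 1: (-23.385,9.385) -> (-24.092,10.092) [heading=135, draw]
  PU: pen up
  -- iteration 2/5 --
  FD 10: (-24.092,10.092) -> (-31.163,17.163) [heading=135, move]
  FD 5: (-31.163,17.163) -> (-34.698,20.698) [heading=135, move]
  FD 1: (-34.698,20.698) -> (-35.406,21.406) [heading=135, move]
  PU: pen up
  -- iteration 3/5 --
  FD 10: (-35.406,21.406) -> (-42.477,28.477) [heading=135, move]
  FD 5: (-42.477,28.477) -> (-46.012,32.012) [heading=135, move]
  FD 1: (-46.012,32.012) -> (-46.719,32.719) [heading=135, move]
  PU: pen up
  -- iteration 4/5 --
  FD 10: (-46.719,32.719) -> (-53.79,39.79) [heading=135, move]
  FD 5: (-53.79,39.79) -> (-57.326,43.326) [heading=135, move]
  FD 1: (-57.326,43.326) -> (-58.033,44.033) [heading=135, move]
  PU: pen up
  -- iteration 5/5 --
  FD 10: (-58.033,44.033) -> (-65.104,51.104) [heading=135, move]
  FD 5: (-65.104,51.104) -> (-68.64,54.64) [heading=135, move]
  FD 1: (-68.64,54.64) -> (-69.347,55.347) [heading=135, move]
  PU: pen up
]
FD 6: (-69.347,55.347) -> (-73.589,59.589) [heading=135, move]
RT 325: heading 135 -> 170
Final: pos=(-73.589,59.589), heading=170, 5 segment(s) drawn

Segment endpoints: x in {-24.092, -23.385, -19.849, -12.778, -9.243, -5}, y in {-9, -4.757, -1.222, 5.849, 9.385, 10.092}
xmin=-24.092, ymin=-9, xmax=-5, ymax=10.092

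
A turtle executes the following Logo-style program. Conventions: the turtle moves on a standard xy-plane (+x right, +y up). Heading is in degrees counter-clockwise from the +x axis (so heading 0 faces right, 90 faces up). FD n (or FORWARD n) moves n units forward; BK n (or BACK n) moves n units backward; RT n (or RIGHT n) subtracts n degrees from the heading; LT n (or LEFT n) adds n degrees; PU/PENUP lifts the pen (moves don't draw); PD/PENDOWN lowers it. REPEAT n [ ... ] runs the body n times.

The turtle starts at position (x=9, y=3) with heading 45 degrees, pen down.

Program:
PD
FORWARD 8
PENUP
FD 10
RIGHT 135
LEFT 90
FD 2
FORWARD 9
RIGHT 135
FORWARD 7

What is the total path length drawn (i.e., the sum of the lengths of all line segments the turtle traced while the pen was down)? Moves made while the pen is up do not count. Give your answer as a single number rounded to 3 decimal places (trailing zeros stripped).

Executing turtle program step by step:
Start: pos=(9,3), heading=45, pen down
PD: pen down
FD 8: (9,3) -> (14.657,8.657) [heading=45, draw]
PU: pen up
FD 10: (14.657,8.657) -> (21.728,15.728) [heading=45, move]
RT 135: heading 45 -> 270
LT 90: heading 270 -> 0
FD 2: (21.728,15.728) -> (23.728,15.728) [heading=0, move]
FD 9: (23.728,15.728) -> (32.728,15.728) [heading=0, move]
RT 135: heading 0 -> 225
FD 7: (32.728,15.728) -> (27.778,10.778) [heading=225, move]
Final: pos=(27.778,10.778), heading=225, 1 segment(s) drawn

Segment lengths:
  seg 1: (9,3) -> (14.657,8.657), length = 8
Total = 8

Answer: 8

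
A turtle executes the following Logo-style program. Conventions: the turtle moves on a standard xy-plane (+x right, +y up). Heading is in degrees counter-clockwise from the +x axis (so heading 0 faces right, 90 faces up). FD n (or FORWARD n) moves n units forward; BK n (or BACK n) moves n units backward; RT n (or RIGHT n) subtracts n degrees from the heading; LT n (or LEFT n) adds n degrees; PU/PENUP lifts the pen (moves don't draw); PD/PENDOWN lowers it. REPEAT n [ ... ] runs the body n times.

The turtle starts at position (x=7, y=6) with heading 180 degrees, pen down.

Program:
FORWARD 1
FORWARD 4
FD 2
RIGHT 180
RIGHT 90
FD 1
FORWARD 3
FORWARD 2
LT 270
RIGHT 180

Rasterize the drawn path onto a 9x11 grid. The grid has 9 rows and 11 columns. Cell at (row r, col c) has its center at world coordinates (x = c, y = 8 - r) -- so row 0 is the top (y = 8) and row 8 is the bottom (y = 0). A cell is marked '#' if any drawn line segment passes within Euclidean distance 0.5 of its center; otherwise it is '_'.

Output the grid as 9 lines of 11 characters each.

Segment 0: (7,6) -> (6,6)
Segment 1: (6,6) -> (2,6)
Segment 2: (2,6) -> (0,6)
Segment 3: (0,6) -> (0,5)
Segment 4: (0,5) -> (0,2)
Segment 5: (0,2) -> (0,0)

Answer: ___________
___________
########___
#__________
#__________
#__________
#__________
#__________
#__________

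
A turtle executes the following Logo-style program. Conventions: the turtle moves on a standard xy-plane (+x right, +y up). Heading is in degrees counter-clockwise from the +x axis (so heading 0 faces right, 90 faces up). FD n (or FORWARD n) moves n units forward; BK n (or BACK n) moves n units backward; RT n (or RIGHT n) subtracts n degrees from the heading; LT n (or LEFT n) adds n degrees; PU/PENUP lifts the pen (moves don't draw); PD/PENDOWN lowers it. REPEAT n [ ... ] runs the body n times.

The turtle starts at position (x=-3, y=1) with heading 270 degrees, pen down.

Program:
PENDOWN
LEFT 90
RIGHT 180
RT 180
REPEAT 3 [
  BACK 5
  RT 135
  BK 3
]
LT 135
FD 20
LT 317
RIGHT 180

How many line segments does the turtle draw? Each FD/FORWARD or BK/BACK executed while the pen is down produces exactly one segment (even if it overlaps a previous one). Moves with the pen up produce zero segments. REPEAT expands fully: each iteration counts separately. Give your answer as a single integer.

Answer: 7

Derivation:
Executing turtle program step by step:
Start: pos=(-3,1), heading=270, pen down
PD: pen down
LT 90: heading 270 -> 0
RT 180: heading 0 -> 180
RT 180: heading 180 -> 0
REPEAT 3 [
  -- iteration 1/3 --
  BK 5: (-3,1) -> (-8,1) [heading=0, draw]
  RT 135: heading 0 -> 225
  BK 3: (-8,1) -> (-5.879,3.121) [heading=225, draw]
  -- iteration 2/3 --
  BK 5: (-5.879,3.121) -> (-2.343,6.657) [heading=225, draw]
  RT 135: heading 225 -> 90
  BK 3: (-2.343,6.657) -> (-2.343,3.657) [heading=90, draw]
  -- iteration 3/3 --
  BK 5: (-2.343,3.657) -> (-2.343,-1.343) [heading=90, draw]
  RT 135: heading 90 -> 315
  BK 3: (-2.343,-1.343) -> (-4.464,0.778) [heading=315, draw]
]
LT 135: heading 315 -> 90
FD 20: (-4.464,0.778) -> (-4.464,20.778) [heading=90, draw]
LT 317: heading 90 -> 47
RT 180: heading 47 -> 227
Final: pos=(-4.464,20.778), heading=227, 7 segment(s) drawn
Segments drawn: 7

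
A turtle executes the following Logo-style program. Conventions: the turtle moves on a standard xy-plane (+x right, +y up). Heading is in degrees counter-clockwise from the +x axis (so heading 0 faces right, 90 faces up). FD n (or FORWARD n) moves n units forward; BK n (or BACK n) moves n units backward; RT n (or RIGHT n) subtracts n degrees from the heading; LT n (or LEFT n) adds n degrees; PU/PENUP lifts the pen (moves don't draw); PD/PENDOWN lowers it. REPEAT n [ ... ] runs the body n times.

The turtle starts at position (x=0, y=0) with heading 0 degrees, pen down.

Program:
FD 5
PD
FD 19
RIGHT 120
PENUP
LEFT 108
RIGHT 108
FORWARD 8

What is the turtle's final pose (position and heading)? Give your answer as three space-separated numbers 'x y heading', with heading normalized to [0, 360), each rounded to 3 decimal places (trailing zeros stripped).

Executing turtle program step by step:
Start: pos=(0,0), heading=0, pen down
FD 5: (0,0) -> (5,0) [heading=0, draw]
PD: pen down
FD 19: (5,0) -> (24,0) [heading=0, draw]
RT 120: heading 0 -> 240
PU: pen up
LT 108: heading 240 -> 348
RT 108: heading 348 -> 240
FD 8: (24,0) -> (20,-6.928) [heading=240, move]
Final: pos=(20,-6.928), heading=240, 2 segment(s) drawn

Answer: 20 -6.928 240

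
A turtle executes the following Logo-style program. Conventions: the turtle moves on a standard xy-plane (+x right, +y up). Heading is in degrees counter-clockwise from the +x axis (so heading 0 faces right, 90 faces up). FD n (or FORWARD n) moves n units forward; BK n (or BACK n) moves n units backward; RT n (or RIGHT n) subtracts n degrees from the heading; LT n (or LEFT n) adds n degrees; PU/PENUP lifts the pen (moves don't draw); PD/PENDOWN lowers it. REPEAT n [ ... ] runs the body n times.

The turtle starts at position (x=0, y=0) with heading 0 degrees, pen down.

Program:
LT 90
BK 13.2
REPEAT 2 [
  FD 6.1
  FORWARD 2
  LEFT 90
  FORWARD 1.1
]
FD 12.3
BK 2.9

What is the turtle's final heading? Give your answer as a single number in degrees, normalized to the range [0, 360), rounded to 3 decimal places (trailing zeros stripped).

Answer: 270

Derivation:
Executing turtle program step by step:
Start: pos=(0,0), heading=0, pen down
LT 90: heading 0 -> 90
BK 13.2: (0,0) -> (0,-13.2) [heading=90, draw]
REPEAT 2 [
  -- iteration 1/2 --
  FD 6.1: (0,-13.2) -> (0,-7.1) [heading=90, draw]
  FD 2: (0,-7.1) -> (0,-5.1) [heading=90, draw]
  LT 90: heading 90 -> 180
  FD 1.1: (0,-5.1) -> (-1.1,-5.1) [heading=180, draw]
  -- iteration 2/2 --
  FD 6.1: (-1.1,-5.1) -> (-7.2,-5.1) [heading=180, draw]
  FD 2: (-7.2,-5.1) -> (-9.2,-5.1) [heading=180, draw]
  LT 90: heading 180 -> 270
  FD 1.1: (-9.2,-5.1) -> (-9.2,-6.2) [heading=270, draw]
]
FD 12.3: (-9.2,-6.2) -> (-9.2,-18.5) [heading=270, draw]
BK 2.9: (-9.2,-18.5) -> (-9.2,-15.6) [heading=270, draw]
Final: pos=(-9.2,-15.6), heading=270, 9 segment(s) drawn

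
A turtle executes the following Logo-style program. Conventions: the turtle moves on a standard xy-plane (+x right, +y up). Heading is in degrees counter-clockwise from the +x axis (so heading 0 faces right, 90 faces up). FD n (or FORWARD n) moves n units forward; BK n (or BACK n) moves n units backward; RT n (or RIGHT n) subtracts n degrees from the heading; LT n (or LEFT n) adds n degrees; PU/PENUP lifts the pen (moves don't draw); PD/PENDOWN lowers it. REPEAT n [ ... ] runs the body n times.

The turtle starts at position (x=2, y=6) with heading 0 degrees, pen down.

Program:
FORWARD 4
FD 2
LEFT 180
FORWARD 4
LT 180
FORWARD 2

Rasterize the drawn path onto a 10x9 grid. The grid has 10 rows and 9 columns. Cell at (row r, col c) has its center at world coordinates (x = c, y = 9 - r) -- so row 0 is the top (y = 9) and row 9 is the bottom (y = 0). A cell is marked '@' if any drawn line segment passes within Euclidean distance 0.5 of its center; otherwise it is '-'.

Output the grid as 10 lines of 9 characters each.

Answer: ---------
---------
---------
--@@@@@@@
---------
---------
---------
---------
---------
---------

Derivation:
Segment 0: (2,6) -> (6,6)
Segment 1: (6,6) -> (8,6)
Segment 2: (8,6) -> (4,6)
Segment 3: (4,6) -> (6,6)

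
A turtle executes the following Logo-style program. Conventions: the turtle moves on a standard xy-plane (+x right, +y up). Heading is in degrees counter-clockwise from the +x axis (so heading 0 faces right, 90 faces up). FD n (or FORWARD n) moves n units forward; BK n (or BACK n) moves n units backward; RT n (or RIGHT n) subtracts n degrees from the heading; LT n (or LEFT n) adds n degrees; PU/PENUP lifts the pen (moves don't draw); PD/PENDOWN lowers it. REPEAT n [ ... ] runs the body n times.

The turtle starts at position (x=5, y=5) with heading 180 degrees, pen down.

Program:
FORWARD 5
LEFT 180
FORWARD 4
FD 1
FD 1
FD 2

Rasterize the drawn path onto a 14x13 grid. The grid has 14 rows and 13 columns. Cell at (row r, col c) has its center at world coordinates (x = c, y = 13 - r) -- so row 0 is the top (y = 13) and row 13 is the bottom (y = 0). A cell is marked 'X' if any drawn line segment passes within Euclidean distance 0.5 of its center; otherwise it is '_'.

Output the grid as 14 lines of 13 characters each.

Answer: _____________
_____________
_____________
_____________
_____________
_____________
_____________
_____________
XXXXXXXXX____
_____________
_____________
_____________
_____________
_____________

Derivation:
Segment 0: (5,5) -> (0,5)
Segment 1: (0,5) -> (4,5)
Segment 2: (4,5) -> (5,5)
Segment 3: (5,5) -> (6,5)
Segment 4: (6,5) -> (8,5)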